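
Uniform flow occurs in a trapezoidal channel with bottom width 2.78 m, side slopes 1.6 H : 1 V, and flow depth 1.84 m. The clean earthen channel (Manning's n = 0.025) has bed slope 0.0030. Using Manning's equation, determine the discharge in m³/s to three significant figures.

A = (b + z·y)·y = (2.78 + 1.6×1.84)×1.84 = 10.53 m²
P = b + 2y√(1+z²) = 2.78 + 2×1.84×√(1+1.6²) = 9.723 m
R = A/P = 10.53/9.723 = 1.083 m
Q = (1/n)·A·R^(2/3)·S^(1/2) = (1/0.025) × 10.53 × 1.083^(2/3) × 0.0030^(1/2) = 24.34 m³/s

24.3 m³/s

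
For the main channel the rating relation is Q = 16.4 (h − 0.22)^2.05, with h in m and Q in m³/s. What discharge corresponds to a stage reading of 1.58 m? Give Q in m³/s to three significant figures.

Q = 16.4 × (1.58 − 0.22)^2.05 = 16.4 × 1.36^2.05 = 30.80 m³/s

30.8 m³/s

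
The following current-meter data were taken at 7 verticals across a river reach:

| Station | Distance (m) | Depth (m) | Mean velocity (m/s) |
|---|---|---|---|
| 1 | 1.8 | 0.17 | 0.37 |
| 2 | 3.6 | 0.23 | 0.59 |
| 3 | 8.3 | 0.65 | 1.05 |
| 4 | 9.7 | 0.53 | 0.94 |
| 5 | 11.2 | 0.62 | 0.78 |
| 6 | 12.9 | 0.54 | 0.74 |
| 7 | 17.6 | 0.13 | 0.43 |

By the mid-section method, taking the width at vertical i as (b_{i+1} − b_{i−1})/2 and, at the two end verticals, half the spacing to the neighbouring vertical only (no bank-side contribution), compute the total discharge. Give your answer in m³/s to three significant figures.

w_1 = (3.6 − 1.8)/2 = 0.9 m; q_1 = 0.37 × 0.17 × 0.9 = 0.05661 m³/s
w_2 = (8.3 − 1.8)/2 = 3.25 m; q_2 = 0.59 × 0.23 × 3.25 = 0.4410 m³/s
w_3 = (9.7 − 3.6)/2 = 3.05 m; q_3 = 1.05 × 0.65 × 3.05 = 2.082 m³/s
w_4 = (11.2 − 8.3)/2 = 1.45 m; q_4 = 0.94 × 0.53 × 1.45 = 0.7224 m³/s
w_5 = (12.9 − 9.7)/2 = 1.6 m; q_5 = 0.78 × 0.62 × 1.6 = 0.7738 m³/s
w_6 = (17.6 − 11.2)/2 = 3.2 m; q_6 = 0.74 × 0.54 × 3.2 = 1.279 m³/s
w_7 = (17.6 − 12.9)/2 = 2.35 m; q_7 = 0.43 × 0.13 × 2.35 = 0.1314 m³/s
Q = Σ qᵢ = 5.485 m³/s

5.49 m³/s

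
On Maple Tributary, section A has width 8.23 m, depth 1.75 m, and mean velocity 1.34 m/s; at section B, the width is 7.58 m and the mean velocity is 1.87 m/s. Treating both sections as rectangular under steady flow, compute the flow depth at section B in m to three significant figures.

1.36 m

Q = A₁V₁ = (8.23×1.75) × 1.34 = 19.30 m³/s
d₂ = Q/(b₂ V₂) = 19.30/(7.58×1.87) = 1.362 m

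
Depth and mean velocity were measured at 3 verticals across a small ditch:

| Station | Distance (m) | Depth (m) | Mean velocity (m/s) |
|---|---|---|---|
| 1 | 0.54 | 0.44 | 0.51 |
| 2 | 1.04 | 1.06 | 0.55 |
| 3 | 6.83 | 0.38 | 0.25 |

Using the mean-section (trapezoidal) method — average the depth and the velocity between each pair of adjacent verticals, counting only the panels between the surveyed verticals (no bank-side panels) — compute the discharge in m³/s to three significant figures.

1.87 m³/s

Panel 1-2: Δb = 0.5 m, d̄ = (0.44+1.06)/2 = 0.75, v̄ = (0.51+0.55)/2 = 0.53 → q = 0.5×0.75×0.53 = 0.1988 m³/s
Panel 2-3: Δb = 5.79 m, d̄ = (1.06+0.38)/2 = 0.72, v̄ = (0.55+0.25)/2 = 0.4 → q = 5.79×0.72×0.4 = 1.668 m³/s
Q = Σ q = 1.866 m³/s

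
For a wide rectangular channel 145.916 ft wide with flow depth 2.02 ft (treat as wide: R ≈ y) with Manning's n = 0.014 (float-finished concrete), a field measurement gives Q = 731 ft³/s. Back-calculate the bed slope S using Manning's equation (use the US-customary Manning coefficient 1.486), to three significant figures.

A = b·y = 145.916 × 2.02 = 294.8 ft²
Wide channel: R ≈ y = 2.02 ft
S = (Q·n / (1.486·A·R^(2/3)))² = (731×0.014 / (1.486×294.8×1.598))² = 0.0002138

0.000214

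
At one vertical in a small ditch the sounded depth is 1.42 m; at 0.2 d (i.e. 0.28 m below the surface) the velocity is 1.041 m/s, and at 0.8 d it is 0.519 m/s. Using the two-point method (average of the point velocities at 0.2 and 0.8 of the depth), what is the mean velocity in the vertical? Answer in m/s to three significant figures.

0.780 m/s

v̄ = (1.041 + 0.519) / 2 = 0.7800 m/s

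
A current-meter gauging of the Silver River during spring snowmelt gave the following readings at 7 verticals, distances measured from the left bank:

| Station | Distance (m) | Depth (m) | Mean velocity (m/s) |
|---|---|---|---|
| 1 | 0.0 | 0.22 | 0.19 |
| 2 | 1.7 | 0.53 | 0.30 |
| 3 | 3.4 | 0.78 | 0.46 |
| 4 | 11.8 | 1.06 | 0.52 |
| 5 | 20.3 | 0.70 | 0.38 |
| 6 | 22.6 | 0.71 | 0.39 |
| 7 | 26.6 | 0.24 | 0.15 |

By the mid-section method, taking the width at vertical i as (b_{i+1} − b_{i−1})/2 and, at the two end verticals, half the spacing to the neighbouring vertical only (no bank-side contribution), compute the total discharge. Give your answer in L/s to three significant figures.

9160 L/s

w_1 = (1.7 − 0.0)/2 = 0.85 m; q_1 = 0.19 × 0.22 × 0.85 = 0.03553 m³/s
w_2 = (3.4 − 0.0)/2 = 1.7 m; q_2 = 0.30 × 0.53 × 1.7 = 0.2703 m³/s
w_3 = (11.8 − 1.7)/2 = 5.05 m; q_3 = 0.46 × 0.78 × 5.05 = 1.812 m³/s
w_4 = (20.3 − 3.4)/2 = 8.45 m; q_4 = 0.52 × 1.06 × 8.45 = 4.658 m³/s
w_5 = (22.6 − 11.8)/2 = 5.4 m; q_5 = 0.38 × 0.70 × 5.4 = 1.436 m³/s
w_6 = (26.6 − 20.3)/2 = 3.15 m; q_6 = 0.39 × 0.71 × 3.15 = 0.8722 m³/s
w_7 = (26.6 − 22.6)/2 = 2 m; q_7 = 0.15 × 0.24 × 2 = 0.07200 m³/s
Q = Σ qᵢ = 9.156 m³/s
= 9.156 × 1000 = 9156 L/s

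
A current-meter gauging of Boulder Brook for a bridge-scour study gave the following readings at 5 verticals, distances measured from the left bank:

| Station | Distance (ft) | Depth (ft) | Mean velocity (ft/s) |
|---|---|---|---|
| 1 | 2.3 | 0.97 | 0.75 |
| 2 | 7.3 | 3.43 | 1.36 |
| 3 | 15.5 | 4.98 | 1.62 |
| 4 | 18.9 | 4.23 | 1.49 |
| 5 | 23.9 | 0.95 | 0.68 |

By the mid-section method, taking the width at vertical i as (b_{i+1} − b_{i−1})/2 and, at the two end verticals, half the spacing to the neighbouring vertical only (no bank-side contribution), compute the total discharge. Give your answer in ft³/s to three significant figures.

w_1 = (7.3 − 2.3)/2 = 2.5 ft; q_1 = 0.75 × 0.97 × 2.5 = 1.819 ft³/s
w_2 = (15.5 − 2.3)/2 = 6.6 ft; q_2 = 1.36 × 3.43 × 6.6 = 30.79 ft³/s
w_3 = (18.9 − 7.3)/2 = 5.8 ft; q_3 = 1.62 × 4.98 × 5.8 = 46.79 ft³/s
w_4 = (23.9 − 15.5)/2 = 4.2 ft; q_4 = 1.49 × 4.23 × 4.2 = 26.47 ft³/s
w_5 = (23.9 − 18.9)/2 = 2.5 ft; q_5 = 0.68 × 0.95 × 2.5 = 1.615 ft³/s
Q = Σ qᵢ = 107.5 ft³/s

107 ft³/s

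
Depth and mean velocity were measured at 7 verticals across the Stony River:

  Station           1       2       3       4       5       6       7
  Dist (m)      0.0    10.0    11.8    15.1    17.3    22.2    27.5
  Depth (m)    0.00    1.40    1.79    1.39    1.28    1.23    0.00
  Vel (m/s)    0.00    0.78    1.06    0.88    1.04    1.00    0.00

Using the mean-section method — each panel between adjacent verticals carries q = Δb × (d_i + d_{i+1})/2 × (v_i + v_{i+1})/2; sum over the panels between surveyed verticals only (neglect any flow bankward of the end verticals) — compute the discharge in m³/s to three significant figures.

Panel 1-2: Δb = 10 m, d̄ = (0.00+1.40)/2 = 0.7, v̄ = (0.00+0.78)/2 = 0.39 → q = 10×0.7×0.39 = 2.730 m³/s
Panel 2-3: Δb = 1.8 m, d̄ = (1.40+1.79)/2 = 1.595, v̄ = (0.78+1.06)/2 = 0.92 → q = 1.8×1.595×0.92 = 2.641 m³/s
Panel 3-4: Δb = 3.3 m, d̄ = (1.79+1.39)/2 = 1.59, v̄ = (1.06+0.88)/2 = 0.97 → q = 3.3×1.59×0.97 = 5.090 m³/s
Panel 4-5: Δb = 2.2 m, d̄ = (1.39+1.28)/2 = 1.335, v̄ = (0.88+1.04)/2 = 0.96 → q = 2.2×1.335×0.96 = 2.820 m³/s
Panel 5-6: Δb = 4.9 m, d̄ = (1.28+1.23)/2 = 1.255, v̄ = (1.04+1.00)/2 = 1.02 → q = 4.9×1.255×1.02 = 6.272 m³/s
Panel 6-7: Δb = 5.3 m, d̄ = (1.23+0.00)/2 = 0.615, v̄ = (1.00+0.00)/2 = 0.5 → q = 5.3×0.615×0.5 = 1.630 m³/s
Q = Σ q = 21.18 m³/s

21.2 m³/s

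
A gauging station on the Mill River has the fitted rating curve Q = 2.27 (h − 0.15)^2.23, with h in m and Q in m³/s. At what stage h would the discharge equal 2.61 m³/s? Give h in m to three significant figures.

1.21 m

h − h₀ = (Q/C)^(1/b) = (2.61/2.27)^(1/2.23) = 1.065 m
h = 0.15 + 1.065 = 1.215 m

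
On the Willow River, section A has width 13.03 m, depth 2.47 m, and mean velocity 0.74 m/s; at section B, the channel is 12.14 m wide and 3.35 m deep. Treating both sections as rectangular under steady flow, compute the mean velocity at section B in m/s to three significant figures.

Q = A₁V₁ = (13.03×2.47) × 0.74 = 23.82 m³/s
A₂ = 12.14 × 3.35 = 40.67 m²
V₂ = Q/A₂ = 23.82/40.67 = 0.5856 m/s

0.586 m/s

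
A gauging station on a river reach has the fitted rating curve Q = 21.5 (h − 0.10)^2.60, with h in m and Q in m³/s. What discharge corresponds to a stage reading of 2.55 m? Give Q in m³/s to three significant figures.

Q = 21.5 × (2.55 − 0.10)^2.60 = 21.5 × 2.45^2.60 = 220.9 m³/s

221 m³/s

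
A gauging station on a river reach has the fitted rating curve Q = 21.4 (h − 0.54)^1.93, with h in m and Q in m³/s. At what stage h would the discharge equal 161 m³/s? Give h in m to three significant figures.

3.39 m

h − h₀ = (Q/C)^(1/b) = (161/21.4)^(1/1.93) = 2.845 m
h = 0.54 + 2.845 = 3.385 m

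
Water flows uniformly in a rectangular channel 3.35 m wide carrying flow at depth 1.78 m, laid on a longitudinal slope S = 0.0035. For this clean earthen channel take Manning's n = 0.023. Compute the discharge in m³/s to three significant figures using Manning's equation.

13.9 m³/s

A = b·y = 3.35 × 1.78 = 5.963 m²
P = b + 2y = 3.35 + 2×1.78 = 6.910 m
R = A/P = 5.963/6.910 = 0.8630 m
Q = (1/n)·A·R^(2/3)·S^(1/2) = (1/0.023) × 5.963 × 0.8630^(2/3) × 0.0035^(1/2) = 13.90 m³/s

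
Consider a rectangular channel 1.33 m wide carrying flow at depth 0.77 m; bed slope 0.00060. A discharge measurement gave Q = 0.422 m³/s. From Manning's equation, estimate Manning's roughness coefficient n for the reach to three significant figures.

A = b·y = 1.33 × 0.77 = 1.024 m²
P = b + 2y = 1.33 + 2×0.77 = 2.870 m
R = A/P = 1.024/2.870 = 0.3568 m
n = (1/Q)·A·R^(2/3)·S^(1/2) = (1/0.422) × 1.024 × 0.5031 × 0.02449 = 0.02991

0.0299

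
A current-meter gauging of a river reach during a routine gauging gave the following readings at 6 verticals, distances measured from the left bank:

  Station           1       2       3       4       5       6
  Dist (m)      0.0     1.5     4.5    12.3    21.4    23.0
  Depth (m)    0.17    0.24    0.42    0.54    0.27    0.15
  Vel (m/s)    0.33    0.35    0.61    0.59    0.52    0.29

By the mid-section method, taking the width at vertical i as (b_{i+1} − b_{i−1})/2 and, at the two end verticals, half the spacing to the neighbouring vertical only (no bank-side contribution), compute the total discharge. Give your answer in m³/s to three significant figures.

5.09 m³/s

w_1 = (1.5 − 0.0)/2 = 0.75 m; q_1 = 0.33 × 0.17 × 0.75 = 0.04208 m³/s
w_2 = (4.5 − 0.0)/2 = 2.25 m; q_2 = 0.35 × 0.24 × 2.25 = 0.1890 m³/s
w_3 = (12.3 − 1.5)/2 = 5.4 m; q_3 = 0.61 × 0.42 × 5.4 = 1.383 m³/s
w_4 = (21.4 − 4.5)/2 = 8.45 m; q_4 = 0.59 × 0.54 × 8.45 = 2.692 m³/s
w_5 = (23.0 − 12.3)/2 = 5.35 m; q_5 = 0.52 × 0.27 × 5.35 = 0.7511 m³/s
w_6 = (23.0 − 21.4)/2 = 0.8 m; q_6 = 0.29 × 0.15 × 0.8 = 0.03480 m³/s
Q = Σ qᵢ = 5.093 m³/s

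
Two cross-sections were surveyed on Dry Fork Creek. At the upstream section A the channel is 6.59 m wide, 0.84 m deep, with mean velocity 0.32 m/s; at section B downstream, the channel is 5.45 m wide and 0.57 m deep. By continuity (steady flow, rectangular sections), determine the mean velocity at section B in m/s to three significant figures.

Q = A₁V₁ = (6.59×0.84) × 0.32 = 1.771 m³/s
A₂ = 5.45 × 0.57 = 3.107 m²
V₂ = Q/A₂ = 1.771/3.107 = 0.5702 m/s

0.570 m/s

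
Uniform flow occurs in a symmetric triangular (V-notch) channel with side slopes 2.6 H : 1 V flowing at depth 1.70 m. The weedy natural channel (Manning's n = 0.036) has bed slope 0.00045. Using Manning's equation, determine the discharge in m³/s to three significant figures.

A = z·y² = 2.6×1.70² = 7.514 m²
P = 2y√(1+z²) = 2×1.70×√(1+2.6²) = 9.471 m
R = A/P = 7.514/9.471 = 0.7933 m
Q = (1/n)·A·R^(2/3)·S^(1/2) = (1/0.036) × 7.514 × 0.7933^(2/3) × 0.00045^(1/2) = 3.794 m³/s

3.79 m³/s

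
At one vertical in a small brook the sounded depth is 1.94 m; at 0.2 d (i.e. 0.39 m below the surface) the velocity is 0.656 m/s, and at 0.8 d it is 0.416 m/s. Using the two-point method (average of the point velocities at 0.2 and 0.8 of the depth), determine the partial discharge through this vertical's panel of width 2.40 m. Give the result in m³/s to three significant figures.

v̄ = (0.656 + 0.416) / 2 = 0.5360 m/s
q = v̄ × d × w = 0.5360 × 1.94 × 2.40 = 2.496 m³/s

2.50 m³/s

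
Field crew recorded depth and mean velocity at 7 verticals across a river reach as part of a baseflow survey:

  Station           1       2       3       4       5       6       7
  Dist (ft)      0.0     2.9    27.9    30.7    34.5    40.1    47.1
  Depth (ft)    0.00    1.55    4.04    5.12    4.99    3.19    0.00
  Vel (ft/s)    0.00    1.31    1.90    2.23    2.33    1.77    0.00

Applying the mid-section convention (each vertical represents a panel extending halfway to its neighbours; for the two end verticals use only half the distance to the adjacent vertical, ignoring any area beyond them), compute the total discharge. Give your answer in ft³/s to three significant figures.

263 ft³/s

w_2 = (27.9 − 0.0)/2 = 13.95 ft; q_2 = 1.31 × 1.55 × 13.95 = 28.33 ft³/s
w_3 = (30.7 − 2.9)/2 = 13.9 ft; q_3 = 1.90 × 4.04 × 13.9 = 106.7 ft³/s
w_4 = (34.5 − 27.9)/2 = 3.3 ft; q_4 = 2.23 × 5.12 × 3.3 = 37.68 ft³/s
w_5 = (40.1 − 30.7)/2 = 4.7 ft; q_5 = 2.33 × 4.99 × 4.7 = 54.65 ft³/s
w_6 = (47.1 − 34.5)/2 = 6.3 ft; q_6 = 1.77 × 3.19 × 6.3 = 35.57 ft³/s
Stations 1, 7 contribute zero (depth or velocity is 0).
Q = Σ qᵢ = 262.9 ft³/s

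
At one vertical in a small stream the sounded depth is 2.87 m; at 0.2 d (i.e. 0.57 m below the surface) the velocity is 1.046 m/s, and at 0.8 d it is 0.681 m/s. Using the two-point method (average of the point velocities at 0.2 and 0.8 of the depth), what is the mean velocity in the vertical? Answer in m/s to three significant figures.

0.864 m/s

v̄ = (1.046 + 0.681) / 2 = 0.8635 m/s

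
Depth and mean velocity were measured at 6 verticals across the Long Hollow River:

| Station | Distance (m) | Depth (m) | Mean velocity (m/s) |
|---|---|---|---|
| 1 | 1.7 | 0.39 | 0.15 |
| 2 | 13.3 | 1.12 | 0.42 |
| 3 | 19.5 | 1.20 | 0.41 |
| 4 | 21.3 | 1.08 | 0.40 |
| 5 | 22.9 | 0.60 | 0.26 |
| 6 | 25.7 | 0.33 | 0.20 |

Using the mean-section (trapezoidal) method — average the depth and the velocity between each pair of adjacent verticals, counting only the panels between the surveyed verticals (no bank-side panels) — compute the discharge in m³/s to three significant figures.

Panel 1-2: Δb = 11.6 m, d̄ = (0.39+1.12)/2 = 0.755, v̄ = (0.15+0.42)/2 = 0.285 → q = 11.6×0.755×0.285 = 2.496 m³/s
Panel 2-3: Δb = 6.2 m, d̄ = (1.12+1.20)/2 = 1.16, v̄ = (0.42+0.41)/2 = 0.415 → q = 6.2×1.16×0.415 = 2.985 m³/s
Panel 3-4: Δb = 1.8 m, d̄ = (1.20+1.08)/2 = 1.14, v̄ = (0.41+0.40)/2 = 0.405 → q = 1.8×1.14×0.405 = 0.8311 m³/s
Panel 4-5: Δb = 1.6 m, d̄ = (1.08+0.60)/2 = 0.84, v̄ = (0.40+0.26)/2 = 0.33 → q = 1.6×0.84×0.33 = 0.4435 m³/s
Panel 5-6: Δb = 2.8 m, d̄ = (0.60+0.33)/2 = 0.465, v̄ = (0.26+0.20)/2 = 0.23 → q = 2.8×0.465×0.23 = 0.2995 m³/s
Q = Σ q = 7.055 m³/s

7.05 m³/s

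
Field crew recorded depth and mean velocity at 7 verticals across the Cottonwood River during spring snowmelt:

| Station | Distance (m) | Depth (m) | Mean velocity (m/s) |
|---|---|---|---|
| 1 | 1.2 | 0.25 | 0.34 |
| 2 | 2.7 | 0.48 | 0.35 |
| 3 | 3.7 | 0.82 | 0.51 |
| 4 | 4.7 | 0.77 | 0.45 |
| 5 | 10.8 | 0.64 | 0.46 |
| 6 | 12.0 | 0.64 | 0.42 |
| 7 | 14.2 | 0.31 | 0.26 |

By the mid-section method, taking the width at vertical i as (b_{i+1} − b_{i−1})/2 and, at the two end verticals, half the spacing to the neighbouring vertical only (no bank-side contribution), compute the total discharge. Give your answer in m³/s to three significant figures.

3.54 m³/s

w_1 = (2.7 − 1.2)/2 = 0.75 m; q_1 = 0.34 × 0.25 × 0.75 = 0.06375 m³/s
w_2 = (3.7 − 1.2)/2 = 1.25 m; q_2 = 0.35 × 0.48 × 1.25 = 0.2100 m³/s
w_3 = (4.7 − 2.7)/2 = 1 m; q_3 = 0.51 × 0.82 × 1 = 0.4182 m³/s
w_4 = (10.8 − 3.7)/2 = 3.55 m; q_4 = 0.45 × 0.77 × 3.55 = 1.230 m³/s
w_5 = (12.0 − 4.7)/2 = 3.65 m; q_5 = 0.46 × 0.64 × 3.65 = 1.075 m³/s
w_6 = (14.2 − 10.8)/2 = 1.7 m; q_6 = 0.42 × 0.64 × 1.7 = 0.4570 m³/s
w_7 = (14.2 − 12.0)/2 = 1.1 m; q_7 = 0.26 × 0.31 × 1.1 = 0.08866 m³/s
Q = Σ qᵢ = 3.542 m³/s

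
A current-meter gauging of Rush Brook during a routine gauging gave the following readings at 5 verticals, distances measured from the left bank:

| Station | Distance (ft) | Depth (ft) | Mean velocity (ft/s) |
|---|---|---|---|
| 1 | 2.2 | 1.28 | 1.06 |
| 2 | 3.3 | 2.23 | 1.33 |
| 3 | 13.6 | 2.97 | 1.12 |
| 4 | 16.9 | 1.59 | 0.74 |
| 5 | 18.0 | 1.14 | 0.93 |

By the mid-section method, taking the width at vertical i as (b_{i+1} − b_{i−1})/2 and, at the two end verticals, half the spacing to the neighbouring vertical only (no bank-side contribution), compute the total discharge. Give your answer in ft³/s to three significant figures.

w_1 = (3.3 − 2.2)/2 = 0.55 ft; q_1 = 1.06 × 1.28 × 0.55 = 0.7462 ft³/s
w_2 = (13.6 − 2.2)/2 = 5.7 ft; q_2 = 1.33 × 2.23 × 5.7 = 16.91 ft³/s
w_3 = (16.9 − 3.3)/2 = 6.8 ft; q_3 = 1.12 × 2.97 × 6.8 = 22.62 ft³/s
w_4 = (18.0 − 13.6)/2 = 2.2 ft; q_4 = 0.74 × 1.59 × 2.2 = 2.589 ft³/s
w_5 = (18.0 − 16.9)/2 = 0.55 ft; q_5 = 0.93 × 1.14 × 0.55 = 0.5831 ft³/s
Q = Σ qᵢ = 43.44 ft³/s

43.4 ft³/s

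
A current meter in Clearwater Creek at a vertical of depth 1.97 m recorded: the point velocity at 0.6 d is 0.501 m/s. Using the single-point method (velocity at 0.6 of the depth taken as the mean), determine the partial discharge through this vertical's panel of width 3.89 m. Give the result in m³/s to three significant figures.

v̄ = v₀.₆ = 0.501 m/s
q = v̄ × d × w = 0.5010 × 1.97 × 3.89 = 3.839 m³/s

3.84 m³/s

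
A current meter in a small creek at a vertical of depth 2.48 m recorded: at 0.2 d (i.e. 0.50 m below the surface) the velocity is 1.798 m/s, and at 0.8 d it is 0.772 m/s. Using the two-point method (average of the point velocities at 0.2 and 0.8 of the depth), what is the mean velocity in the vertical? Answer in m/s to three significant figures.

1.29 m/s

v̄ = (1.798 + 0.772) / 2 = 1.285 m/s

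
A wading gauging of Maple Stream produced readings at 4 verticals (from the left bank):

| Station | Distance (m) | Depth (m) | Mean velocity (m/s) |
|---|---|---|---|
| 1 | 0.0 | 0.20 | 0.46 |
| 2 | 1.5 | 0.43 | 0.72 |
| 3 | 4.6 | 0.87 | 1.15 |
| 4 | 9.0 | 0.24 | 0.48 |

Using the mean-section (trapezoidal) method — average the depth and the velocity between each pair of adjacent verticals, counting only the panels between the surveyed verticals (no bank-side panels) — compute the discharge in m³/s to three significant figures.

4.15 m³/s

Panel 1-2: Δb = 1.5 m, d̄ = (0.20+0.43)/2 = 0.315, v̄ = (0.46+0.72)/2 = 0.59 → q = 1.5×0.315×0.59 = 0.2788 m³/s
Panel 2-3: Δb = 3.1 m, d̄ = (0.43+0.87)/2 = 0.65, v̄ = (0.72+1.15)/2 = 0.935 → q = 3.1×0.65×0.935 = 1.884 m³/s
Panel 3-4: Δb = 4.4 m, d̄ = (0.87+0.24)/2 = 0.555, v̄ = (1.15+0.48)/2 = 0.815 → q = 4.4×0.555×0.815 = 1.990 m³/s
Q = Σ q = 4.153 m³/s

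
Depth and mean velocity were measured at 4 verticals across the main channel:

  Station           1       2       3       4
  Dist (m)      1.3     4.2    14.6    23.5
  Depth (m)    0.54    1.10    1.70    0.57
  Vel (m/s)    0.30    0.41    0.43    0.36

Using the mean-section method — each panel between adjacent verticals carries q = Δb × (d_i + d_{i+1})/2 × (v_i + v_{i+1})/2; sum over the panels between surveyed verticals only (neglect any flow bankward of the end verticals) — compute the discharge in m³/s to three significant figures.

Panel 1-2: Δb = 2.9 m, d̄ = (0.54+1.10)/2 = 0.82, v̄ = (0.30+0.41)/2 = 0.355 → q = 2.9×0.82×0.355 = 0.8442 m³/s
Panel 2-3: Δb = 10.4 m, d̄ = (1.10+1.70)/2 = 1.4, v̄ = (0.41+0.43)/2 = 0.42 → q = 10.4×1.4×0.42 = 6.115 m³/s
Panel 3-4: Δb = 8.9 m, d̄ = (1.70+0.57)/2 = 1.135, v̄ = (0.43+0.36)/2 = 0.395 → q = 8.9×1.135×0.395 = 3.990 m³/s
Q = Σ q = 10.95 m³/s

10.9 m³/s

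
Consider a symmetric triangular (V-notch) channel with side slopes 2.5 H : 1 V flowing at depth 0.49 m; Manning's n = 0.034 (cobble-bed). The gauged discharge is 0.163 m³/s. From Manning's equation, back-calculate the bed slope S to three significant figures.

A = z·y² = 2.5×0.49² = 0.6003 m²
P = 2y√(1+z²) = 2×0.49×√(1+2.5²) = 2.639 m
R = A/P = 0.6003/2.639 = 0.2275 m
S = (Q·n / (1·A·R^(2/3)))² = (0.163×0.034 / (1×0.6003×0.3726))² = 0.0006139

0.000614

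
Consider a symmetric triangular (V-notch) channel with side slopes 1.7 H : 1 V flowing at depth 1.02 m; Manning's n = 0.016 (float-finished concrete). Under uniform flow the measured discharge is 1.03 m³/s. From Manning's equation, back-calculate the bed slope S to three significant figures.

A = z·y² = 1.7×1.02² = 1.769 m²
P = 2y√(1+z²) = 2×1.02×√(1+1.7²) = 4.024 m
R = A/P = 1.769/4.024 = 0.4396 m
S = (Q·n / (1·A·R^(2/3)))² = (1.03×0.016 / (1×1.769×0.5781))² = 0.0002598

0.000260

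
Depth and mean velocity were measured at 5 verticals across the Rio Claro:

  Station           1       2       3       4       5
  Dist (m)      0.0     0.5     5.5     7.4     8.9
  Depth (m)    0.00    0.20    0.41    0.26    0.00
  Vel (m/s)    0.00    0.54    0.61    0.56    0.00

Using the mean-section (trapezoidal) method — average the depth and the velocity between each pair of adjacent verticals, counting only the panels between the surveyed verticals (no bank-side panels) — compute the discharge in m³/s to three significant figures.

1.32 m³/s

Panel 1-2: Δb = 0.5 m, d̄ = (0.00+0.20)/2 = 0.1, v̄ = (0.00+0.54)/2 = 0.27 → q = 0.5×0.1×0.27 = 0.01350 m³/s
Panel 2-3: Δb = 5 m, d̄ = (0.20+0.41)/2 = 0.305, v̄ = (0.54+0.61)/2 = 0.575 → q = 5×0.305×0.575 = 0.8769 m³/s
Panel 3-4: Δb = 1.9 m, d̄ = (0.41+0.26)/2 = 0.335, v̄ = (0.61+0.56)/2 = 0.585 → q = 1.9×0.335×0.585 = 0.3724 m³/s
Panel 4-5: Δb = 1.5 m, d̄ = (0.26+0.00)/2 = 0.13, v̄ = (0.56+0.00)/2 = 0.28 → q = 1.5×0.13×0.28 = 0.05460 m³/s
Q = Σ q = 1.317 m³/s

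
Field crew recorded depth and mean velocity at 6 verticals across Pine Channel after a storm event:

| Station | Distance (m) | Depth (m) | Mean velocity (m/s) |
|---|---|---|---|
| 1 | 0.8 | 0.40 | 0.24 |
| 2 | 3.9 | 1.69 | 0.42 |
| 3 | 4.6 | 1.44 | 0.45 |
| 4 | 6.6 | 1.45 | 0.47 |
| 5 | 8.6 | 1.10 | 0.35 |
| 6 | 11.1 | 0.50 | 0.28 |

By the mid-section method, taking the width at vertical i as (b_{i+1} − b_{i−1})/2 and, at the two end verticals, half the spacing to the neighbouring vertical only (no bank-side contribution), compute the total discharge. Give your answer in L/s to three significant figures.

w_1 = (3.9 − 0.8)/2 = 1.55 m; q_1 = 0.24 × 0.40 × 1.55 = 0.1488 m³/s
w_2 = (4.6 − 0.8)/2 = 1.9 m; q_2 = 0.42 × 1.69 × 1.9 = 1.349 m³/s
w_3 = (6.6 − 3.9)/2 = 1.35 m; q_3 = 0.45 × 1.44 × 1.35 = 0.8748 m³/s
w_4 = (8.6 − 4.6)/2 = 2 m; q_4 = 0.47 × 1.45 × 2 = 1.363 m³/s
w_5 = (11.1 − 6.6)/2 = 2.25 m; q_5 = 0.35 × 1.10 × 2.25 = 0.8663 m³/s
w_6 = (11.1 − 8.6)/2 = 1.25 m; q_6 = 0.28 × 0.50 × 1.25 = 0.1750 m³/s
Q = Σ qᵢ = 4.776 m³/s
= 4.776 × 1000 = 4776 L/s

4780 L/s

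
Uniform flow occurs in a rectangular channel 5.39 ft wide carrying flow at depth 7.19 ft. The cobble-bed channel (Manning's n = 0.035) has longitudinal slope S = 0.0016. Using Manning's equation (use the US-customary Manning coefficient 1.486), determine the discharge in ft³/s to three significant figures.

A = b·y = 5.39 × 7.19 = 38.75 ft²
P = b + 2y = 5.39 + 2×7.19 = 19.77 ft
R = A/P = 38.75/19.77 = 1.960 ft
Q = (1.486/n)·A·R^(2/3)·S^(1/2) = (1.486/0.035) × 38.75 × 1.960^(2/3) × 0.0016^(1/2) = 103.1 ft³/s

103 ft³/s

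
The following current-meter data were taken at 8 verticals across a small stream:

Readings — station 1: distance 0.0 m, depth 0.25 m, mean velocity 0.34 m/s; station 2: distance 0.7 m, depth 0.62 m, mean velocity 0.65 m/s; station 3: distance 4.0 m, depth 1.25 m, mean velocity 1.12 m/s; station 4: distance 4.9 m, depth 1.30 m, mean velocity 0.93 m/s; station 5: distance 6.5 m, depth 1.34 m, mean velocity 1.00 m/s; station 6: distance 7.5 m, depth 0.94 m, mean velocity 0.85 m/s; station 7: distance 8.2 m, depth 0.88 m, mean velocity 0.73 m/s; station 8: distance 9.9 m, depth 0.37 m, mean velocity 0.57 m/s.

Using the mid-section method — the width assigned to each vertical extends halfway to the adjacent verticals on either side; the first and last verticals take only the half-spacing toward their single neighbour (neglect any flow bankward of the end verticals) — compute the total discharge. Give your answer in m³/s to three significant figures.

w_1 = (0.7 − 0.0)/2 = 0.35 m; q_1 = 0.34 × 0.25 × 0.35 = 0.02975 m³/s
w_2 = (4.0 − 0.0)/2 = 2 m; q_2 = 0.65 × 0.62 × 2 = 0.8060 m³/s
w_3 = (4.9 − 0.7)/2 = 2.1 m; q_3 = 1.12 × 1.25 × 2.1 = 2.940 m³/s
w_4 = (6.5 − 4.0)/2 = 1.25 m; q_4 = 0.93 × 1.30 × 1.25 = 1.511 m³/s
w_5 = (7.5 − 4.9)/2 = 1.3 m; q_5 = 1.00 × 1.34 × 1.3 = 1.742 m³/s
w_6 = (8.2 − 6.5)/2 = 0.85 m; q_6 = 0.85 × 0.94 × 0.85 = 0.6792 m³/s
w_7 = (9.9 − 7.5)/2 = 1.2 m; q_7 = 0.73 × 0.88 × 1.2 = 0.7709 m³/s
w_8 = (9.9 − 8.2)/2 = 0.85 m; q_8 = 0.57 × 0.37 × 0.85 = 0.1793 m³/s
Q = Σ qᵢ = 8.658 m³/s

8.66 m³/s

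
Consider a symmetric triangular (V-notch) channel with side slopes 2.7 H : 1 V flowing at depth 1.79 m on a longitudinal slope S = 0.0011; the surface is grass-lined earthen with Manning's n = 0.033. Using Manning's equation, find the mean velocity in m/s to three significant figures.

0.894 m/s

A = z·y² = 2.7×1.79² = 8.651 m²
P = 2y√(1+z²) = 2×1.79×√(1+2.7²) = 10.31 m
R = A/P = 8.651/10.31 = 0.8393 m
Q = (1/n)·A·R^(2/3)·S^(1/2) = (1/0.033) × 8.651 × 0.8393^(2/3) × 0.0011^(1/2) = 7.736 m³/s
V = Q/A = 7.736/8.651 = 0.8942 m/s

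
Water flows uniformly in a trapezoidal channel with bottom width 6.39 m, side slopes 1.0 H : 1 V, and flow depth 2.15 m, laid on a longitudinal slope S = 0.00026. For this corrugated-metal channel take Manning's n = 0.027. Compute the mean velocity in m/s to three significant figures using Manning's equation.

A = (b + z·y)·y = (6.39 + 1.0×2.15)×2.15 = 18.36 m²
P = b + 2y√(1+z²) = 6.39 + 2×2.15×√(1+1.0²) = 12.47 m
R = A/P = 18.36/12.47 = 1.472 m
Q = (1/n)·A·R^(2/3)·S^(1/2) = (1/0.027) × 18.36 × 1.472^(2/3) × 0.00026^(1/2) = 14.19 m³/s
V = Q/A = 14.19/18.36 = 0.7729 m/s

0.773 m/s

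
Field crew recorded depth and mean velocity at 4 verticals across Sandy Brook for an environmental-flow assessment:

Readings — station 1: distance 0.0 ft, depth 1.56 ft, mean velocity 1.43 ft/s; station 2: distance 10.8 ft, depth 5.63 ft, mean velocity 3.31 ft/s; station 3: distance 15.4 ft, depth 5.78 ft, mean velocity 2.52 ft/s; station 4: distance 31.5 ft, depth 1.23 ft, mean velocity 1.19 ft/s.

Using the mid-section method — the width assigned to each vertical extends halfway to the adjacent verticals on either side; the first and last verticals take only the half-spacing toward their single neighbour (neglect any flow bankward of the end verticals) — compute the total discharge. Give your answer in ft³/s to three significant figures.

318 ft³/s

w_1 = (10.8 − 0.0)/2 = 5.4 ft; q_1 = 1.43 × 1.56 × 5.4 = 12.05 ft³/s
w_2 = (15.4 − 0.0)/2 = 7.7 ft; q_2 = 3.31 × 5.63 × 7.7 = 143.5 ft³/s
w_3 = (31.5 − 10.8)/2 = 10.35 ft; q_3 = 2.52 × 5.78 × 10.35 = 150.8 ft³/s
w_4 = (31.5 − 15.4)/2 = 8.05 ft; q_4 = 1.19 × 1.23 × 8.05 = 11.78 ft³/s
Q = Σ qᵢ = 318.1 ft³/s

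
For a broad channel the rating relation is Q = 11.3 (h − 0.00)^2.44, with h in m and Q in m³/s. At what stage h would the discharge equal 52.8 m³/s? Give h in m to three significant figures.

h − h₀ = (Q/C)^(1/b) = (52.8/11.3)^(1/2.44) = 1.881 m
h = 0.00 + 1.881 = 1.881 m

1.88 m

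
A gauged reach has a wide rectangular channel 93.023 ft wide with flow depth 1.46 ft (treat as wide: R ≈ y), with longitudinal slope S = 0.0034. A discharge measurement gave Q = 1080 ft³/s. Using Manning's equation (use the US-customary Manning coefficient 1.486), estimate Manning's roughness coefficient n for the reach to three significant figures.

0.0140

A = b·y = 93.023 × 1.46 = 135.8 ft²
Wide channel: R ≈ y = 1.46 ft
n = (1.486/Q)·A·R^(2/3)·S^(1/2) = (1.486/1080) × 135.8 × 1.287 × 0.05831 = 0.01402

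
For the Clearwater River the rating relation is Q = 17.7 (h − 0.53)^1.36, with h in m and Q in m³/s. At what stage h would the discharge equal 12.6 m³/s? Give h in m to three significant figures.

h − h₀ = (Q/C)^(1/b) = (12.6/17.7)^(1/1.36) = 0.7789 m
h = 0.53 + 0.7789 = 1.309 m

1.31 m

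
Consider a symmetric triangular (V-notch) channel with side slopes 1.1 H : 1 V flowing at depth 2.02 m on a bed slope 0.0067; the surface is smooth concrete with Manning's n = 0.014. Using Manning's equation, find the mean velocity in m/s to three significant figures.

4.81 m/s

A = z·y² = 1.1×2.02² = 4.488 m²
P = 2y√(1+z²) = 2×2.02×√(1+1.1²) = 6.006 m
R = A/P = 4.488/6.006 = 0.7473 m
Q = (1/n)·A·R^(2/3)·S^(1/2) = (1/0.014) × 4.488 × 0.7473^(2/3) × 0.0067^(1/2) = 21.61 m³/s
V = Q/A = 21.61/4.488 = 4.815 m/s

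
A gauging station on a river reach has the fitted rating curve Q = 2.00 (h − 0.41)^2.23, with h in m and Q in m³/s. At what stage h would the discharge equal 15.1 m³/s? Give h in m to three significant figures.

h − h₀ = (Q/C)^(1/b) = (15.1/2.00)^(1/2.23) = 2.476 m
h = 0.41 + 2.476 = 2.886 m

2.89 m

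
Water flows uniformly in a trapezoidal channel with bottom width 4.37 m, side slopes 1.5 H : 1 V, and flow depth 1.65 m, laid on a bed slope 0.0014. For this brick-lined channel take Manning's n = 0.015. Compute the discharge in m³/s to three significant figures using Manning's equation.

A = (b + z·y)·y = (4.37 + 1.5×1.65)×1.65 = 11.29 m²
P = b + 2y√(1+z²) = 4.37 + 2×1.65×√(1+1.5²) = 10.32 m
R = A/P = 11.29/10.32 = 1.094 m
Q = (1/n)·A·R^(2/3)·S^(1/2) = (1/0.015) × 11.29 × 1.094^(2/3) × 0.0014^(1/2) = 29.92 m³/s

29.9 m³/s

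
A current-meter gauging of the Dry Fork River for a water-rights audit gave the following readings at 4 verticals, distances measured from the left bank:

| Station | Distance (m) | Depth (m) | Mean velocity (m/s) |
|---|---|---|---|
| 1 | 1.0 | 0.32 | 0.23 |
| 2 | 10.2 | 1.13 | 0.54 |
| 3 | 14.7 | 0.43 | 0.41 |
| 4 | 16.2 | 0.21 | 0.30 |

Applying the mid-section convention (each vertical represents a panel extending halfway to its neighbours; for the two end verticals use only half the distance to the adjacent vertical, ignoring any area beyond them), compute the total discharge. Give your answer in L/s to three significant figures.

w_1 = (10.2 − 1.0)/2 = 4.6 m; q_1 = 0.23 × 0.32 × 4.6 = 0.3386 m³/s
w_2 = (14.7 − 1.0)/2 = 6.85 m; q_2 = 0.54 × 1.13 × 6.85 = 4.180 m³/s
w_3 = (16.2 − 10.2)/2 = 3 m; q_3 = 0.41 × 0.43 × 3 = 0.5289 m³/s
w_4 = (16.2 − 14.7)/2 = 0.75 m; q_4 = 0.30 × 0.21 × 0.75 = 0.04725 m³/s
Q = Σ qᵢ = 5.095 m³/s
= 5.095 × 1000 = 5095 L/s

5090 L/s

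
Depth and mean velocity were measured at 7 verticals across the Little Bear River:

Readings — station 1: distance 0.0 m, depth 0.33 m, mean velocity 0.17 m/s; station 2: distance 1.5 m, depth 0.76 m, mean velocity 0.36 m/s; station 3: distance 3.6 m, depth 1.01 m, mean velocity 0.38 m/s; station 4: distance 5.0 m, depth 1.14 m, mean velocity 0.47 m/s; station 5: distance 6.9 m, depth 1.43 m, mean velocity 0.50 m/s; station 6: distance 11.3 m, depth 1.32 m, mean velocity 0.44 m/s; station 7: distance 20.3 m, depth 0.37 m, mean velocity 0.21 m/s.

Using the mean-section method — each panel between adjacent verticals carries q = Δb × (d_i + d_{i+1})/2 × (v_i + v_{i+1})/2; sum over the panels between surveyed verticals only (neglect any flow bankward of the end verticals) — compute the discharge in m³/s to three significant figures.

8.04 m³/s

Panel 1-2: Δb = 1.5 m, d̄ = (0.33+0.76)/2 = 0.545, v̄ = (0.17+0.36)/2 = 0.265 → q = 1.5×0.545×0.265 = 0.2166 m³/s
Panel 2-3: Δb = 2.1 m, d̄ = (0.76+1.01)/2 = 0.885, v̄ = (0.36+0.38)/2 = 0.37 → q = 2.1×0.885×0.37 = 0.6876 m³/s
Panel 3-4: Δb = 1.4 m, d̄ = (1.01+1.14)/2 = 1.075, v̄ = (0.38+0.47)/2 = 0.425 → q = 1.4×1.075×0.425 = 0.6396 m³/s
Panel 4-5: Δb = 1.9 m, d̄ = (1.14+1.43)/2 = 1.285, v̄ = (0.47+0.50)/2 = 0.485 → q = 1.9×1.285×0.485 = 1.184 m³/s
Panel 5-6: Δb = 4.4 m, d̄ = (1.43+1.32)/2 = 1.375, v̄ = (0.50+0.44)/2 = 0.47 → q = 4.4×1.375×0.47 = 2.844 m³/s
Panel 6-7: Δb = 9 m, d̄ = (1.32+0.37)/2 = 0.845, v̄ = (0.44+0.21)/2 = 0.325 → q = 9×0.845×0.325 = 2.472 m³/s
Q = Σ q = 8.043 m³/s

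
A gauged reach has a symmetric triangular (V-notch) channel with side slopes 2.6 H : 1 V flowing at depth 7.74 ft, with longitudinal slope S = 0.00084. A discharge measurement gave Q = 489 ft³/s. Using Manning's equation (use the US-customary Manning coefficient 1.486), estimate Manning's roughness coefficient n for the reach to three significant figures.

0.0323

A = z·y² = 2.6×7.74² = 155.8 ft²
P = 2y√(1+z²) = 2×7.74×√(1+2.6²) = 43.12 ft
R = A/P = 155.8/43.12 = 3.612 ft
n = (1.486/Q)·A·R^(2/3)·S^(1/2) = (1.486/489) × 155.8 × 2.354 × 0.02898 = 0.03230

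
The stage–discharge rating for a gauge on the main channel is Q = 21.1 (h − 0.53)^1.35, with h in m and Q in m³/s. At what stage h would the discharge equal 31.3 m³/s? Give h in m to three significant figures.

h − h₀ = (Q/C)^(1/b) = (31.3/21.1)^(1/1.35) = 1.339 m
h = 0.53 + 1.339 = 1.869 m

1.87 m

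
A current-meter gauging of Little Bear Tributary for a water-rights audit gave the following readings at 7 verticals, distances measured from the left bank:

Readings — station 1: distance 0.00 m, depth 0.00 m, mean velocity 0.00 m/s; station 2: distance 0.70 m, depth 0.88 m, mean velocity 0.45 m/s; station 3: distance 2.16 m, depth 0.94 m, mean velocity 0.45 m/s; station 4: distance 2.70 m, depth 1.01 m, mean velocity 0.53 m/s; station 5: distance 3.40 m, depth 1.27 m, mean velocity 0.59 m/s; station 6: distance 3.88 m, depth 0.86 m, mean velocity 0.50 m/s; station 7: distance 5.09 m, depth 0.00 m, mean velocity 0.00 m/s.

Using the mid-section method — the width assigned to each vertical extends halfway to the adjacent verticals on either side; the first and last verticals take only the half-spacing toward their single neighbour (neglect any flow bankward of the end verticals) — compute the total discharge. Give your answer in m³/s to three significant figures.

w_2 = (2.16 − 0.00)/2 = 1.08 m; q_2 = 0.45 × 0.88 × 1.08 = 0.4277 m³/s
w_3 = (2.70 − 0.70)/2 = 1 m; q_3 = 0.45 × 0.94 × 1 = 0.4230 m³/s
w_4 = (3.40 − 2.16)/2 = 0.62 m; q_4 = 0.53 × 1.01 × 0.62 = 0.3319 m³/s
w_5 = (3.88 − 2.70)/2 = 0.59 m; q_5 = 0.59 × 1.27 × 0.59 = 0.4421 m³/s
w_6 = (5.09 − 3.40)/2 = 0.845 m; q_6 = 0.50 × 0.86 × 0.845 = 0.3634 m³/s
Stations 1, 7 contribute zero (depth or velocity is 0).
Q = Σ qᵢ = 1.988 m³/s

1.99 m³/s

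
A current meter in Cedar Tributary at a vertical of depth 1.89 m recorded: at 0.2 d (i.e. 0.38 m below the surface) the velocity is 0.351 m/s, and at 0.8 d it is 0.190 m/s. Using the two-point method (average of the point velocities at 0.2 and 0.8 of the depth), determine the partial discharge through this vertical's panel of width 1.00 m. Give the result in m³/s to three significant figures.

v̄ = (0.351 + 0.190) / 2 = 0.2705 m/s
q = v̄ × d × w = 0.2705 × 1.89 × 1.00 = 0.5112 m³/s

0.511 m³/s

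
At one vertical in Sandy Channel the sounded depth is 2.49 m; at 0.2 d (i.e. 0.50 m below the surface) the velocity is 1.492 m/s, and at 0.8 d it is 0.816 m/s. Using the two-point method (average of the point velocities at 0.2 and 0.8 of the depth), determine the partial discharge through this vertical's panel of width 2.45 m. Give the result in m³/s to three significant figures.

7.04 m³/s

v̄ = (1.492 + 0.816) / 2 = 1.154 m/s
q = v̄ × d × w = 1.154 × 2.49 × 2.45 = 7.040 m³/s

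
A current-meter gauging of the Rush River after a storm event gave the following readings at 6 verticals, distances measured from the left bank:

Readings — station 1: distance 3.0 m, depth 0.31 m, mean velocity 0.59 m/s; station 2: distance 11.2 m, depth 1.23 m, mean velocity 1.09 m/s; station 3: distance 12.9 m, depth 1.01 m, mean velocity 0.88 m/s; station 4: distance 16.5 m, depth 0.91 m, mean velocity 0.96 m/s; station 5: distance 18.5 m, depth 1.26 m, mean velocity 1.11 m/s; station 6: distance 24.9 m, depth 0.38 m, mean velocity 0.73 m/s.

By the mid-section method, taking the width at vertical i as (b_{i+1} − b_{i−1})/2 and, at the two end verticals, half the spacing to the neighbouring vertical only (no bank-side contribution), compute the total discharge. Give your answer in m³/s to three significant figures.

18.9 m³/s

w_1 = (11.2 − 3.0)/2 = 4.1 m; q_1 = 0.59 × 0.31 × 4.1 = 0.7499 m³/s
w_2 = (12.9 − 3.0)/2 = 4.95 m; q_2 = 1.09 × 1.23 × 4.95 = 6.636 m³/s
w_3 = (16.5 − 11.2)/2 = 2.65 m; q_3 = 0.88 × 1.01 × 2.65 = 2.355 m³/s
w_4 = (18.5 − 12.9)/2 = 2.8 m; q_4 = 0.96 × 0.91 × 2.8 = 2.446 m³/s
w_5 = (24.9 − 16.5)/2 = 4.2 m; q_5 = 1.11 × 1.26 × 4.2 = 5.874 m³/s
w_6 = (24.9 − 18.5)/2 = 3.2 m; q_6 = 0.73 × 0.38 × 3.2 = 0.8877 m³/s
Q = Σ qᵢ = 18.95 m³/s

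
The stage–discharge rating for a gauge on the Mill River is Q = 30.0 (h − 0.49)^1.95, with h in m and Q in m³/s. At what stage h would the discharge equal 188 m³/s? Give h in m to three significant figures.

3.05 m

h − h₀ = (Q/C)^(1/b) = (188/30.0)^(1/1.95) = 2.563 m
h = 0.49 + 2.563 = 3.053 m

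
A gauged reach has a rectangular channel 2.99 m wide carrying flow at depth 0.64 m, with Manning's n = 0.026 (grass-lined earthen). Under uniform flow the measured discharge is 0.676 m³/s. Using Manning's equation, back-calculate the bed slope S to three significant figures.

0.000246

A = b·y = 2.99 × 0.64 = 1.914 m²
P = b + 2y = 2.99 + 2×0.64 = 4.270 m
R = A/P = 1.914/4.270 = 0.4481 m
S = (Q·n / (1·A·R^(2/3)))² = (0.676×0.026 / (1×1.914×0.5856))² = 0.0002460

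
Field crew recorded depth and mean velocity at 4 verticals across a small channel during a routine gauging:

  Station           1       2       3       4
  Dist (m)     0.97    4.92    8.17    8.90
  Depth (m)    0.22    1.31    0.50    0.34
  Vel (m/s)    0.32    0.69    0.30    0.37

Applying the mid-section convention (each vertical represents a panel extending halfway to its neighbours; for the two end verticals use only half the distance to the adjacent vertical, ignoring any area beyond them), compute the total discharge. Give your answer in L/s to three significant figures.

w_1 = (4.92 − 0.97)/2 = 1.975 m; q_1 = 0.32 × 0.22 × 1.975 = 0.1390 m³/s
w_2 = (8.17 − 0.97)/2 = 3.6 m; q_2 = 0.69 × 1.31 × 3.6 = 3.254 m³/s
w_3 = (8.90 − 4.92)/2 = 1.99 m; q_3 = 0.30 × 0.50 × 1.99 = 0.2985 m³/s
w_4 = (8.90 − 8.17)/2 = 0.365 m; q_4 = 0.37 × 0.34 × 0.365 = 0.04592 m³/s
Q = Σ qᵢ = 3.737 m³/s
= 3.737 × 1000 = 3737 L/s

3740 L/s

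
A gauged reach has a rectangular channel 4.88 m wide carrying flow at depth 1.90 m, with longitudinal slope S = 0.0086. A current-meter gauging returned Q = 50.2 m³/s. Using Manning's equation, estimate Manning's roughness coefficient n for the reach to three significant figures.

A = b·y = 4.88 × 1.90 = 9.272 m²
P = b + 2y = 4.88 + 2×1.90 = 8.680 m
R = A/P = 9.272/8.680 = 1.068 m
n = (1/Q)·A·R^(2/3)·S^(1/2) = (1/50.2) × 9.272 × 1.045 × 0.09274 = 0.01790

0.0179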